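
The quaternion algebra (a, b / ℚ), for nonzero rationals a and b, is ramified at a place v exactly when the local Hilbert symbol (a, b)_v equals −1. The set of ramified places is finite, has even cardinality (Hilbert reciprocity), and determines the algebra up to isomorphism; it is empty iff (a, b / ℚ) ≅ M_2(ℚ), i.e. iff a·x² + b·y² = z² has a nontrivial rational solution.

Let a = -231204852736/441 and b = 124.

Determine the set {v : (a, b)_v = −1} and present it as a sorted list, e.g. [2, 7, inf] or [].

[2, 13, 31, 53]

Mod squares: a ≡ -234949, b ≡ 31. Check v ∈ {∞, 2, 3, 7, 11, 13, 31, 53}.
v=31: a=31^3·(≡20), b=31^1·(≡4) mod 31; (20|31)=+1, (4|31)=+1; (−1)^{3·1·15}·(+1)^1·(+1)^3 = -1.
v=2: v_2(a)=10, v_2(b)=2; units ≡ 3, 7 (mod 8); ε·ε+αω+βω = 1·1+10·0+2·1 ≡ 1  ⇒  (a,b)_2 = -1.
v=∞: -234949 < 0 and 31 > 0  ⇒  (a,b)_∞ = +1.
v=7: a=7^-2·(≡5), b=7^0·(≡5) mod 7; (5|7)=-1, (5|7)=-1; (−1)^{-2·0·3}·(-1)^0·(-1)^-2 = +1.
v=11: a=11^1·(≡1), b=11^0·(≡3) mod 11; (1|11)=+1, (3|11)=+1; (−1)^{1·0·5}·(+1)^0·(+1)^1 = +1.
v=53: a=53^1·(≡27), b=53^0·(≡18) mod 53; (27|53)=-1, (18|53)=-1; (−1)^{1·0·26}·(-1)^0·(-1)^1 = -1.
v=3: a=3^-2·(≡2), b=3^0·(≡1) mod 3; (2|3)=-1, (1|3)=+1; (−1)^{-2·0·1}·(-1)^0·(+1)^-2 = +1.
v=13: a=13^1·(≡9), b=13^0·(≡7) mod 13; (9|13)=+1, (7|13)=-1; (−1)^{1·0·6}·(+1)^0·(-1)^1 = -1.
Ram(-234949, 31) = {2, 13, 31, 53}; no ℚ_2-point on the conic.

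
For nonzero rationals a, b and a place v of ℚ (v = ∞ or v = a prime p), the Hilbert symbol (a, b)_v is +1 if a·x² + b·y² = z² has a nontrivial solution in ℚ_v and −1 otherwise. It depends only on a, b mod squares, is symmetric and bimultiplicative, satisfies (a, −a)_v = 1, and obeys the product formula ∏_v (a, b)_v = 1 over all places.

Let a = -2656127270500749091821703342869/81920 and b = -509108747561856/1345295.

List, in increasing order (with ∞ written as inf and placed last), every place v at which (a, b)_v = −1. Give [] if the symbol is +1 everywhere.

Mod squares: a ≡ -379905, b ≡ -75727730. Check v ∈ {∞, 2, 3, 5, 7, 13, 17, 19, 23, 31, 43}.
v=∞: -379905 < 0 and -75727730 < 0  ⇒  (a,b)_∞ = -1.
v=13: a=13^2·(≡2), b=13^3·(≡10) mod 13; (2|13)=-1, (10|13)=+1; (−1)^{2·3·6}·(-1)^3·(+1)^2 = -1.
v=31: a=31^3·(≡13), b=31^1·(≡7) mod 31; (13|31)=-1, (7|31)=+1; (−1)^{3·1·15}·(-1)^1·(+1)^3 = +1.
v=3: a=3^17·(≡1), b=3^10·(≡1) mod 3; (1|3)=+1, (1|3)=+1; (−1)^{17·10·1}·(+1)^10·(+1)^17 = +1.
v=23: a=23^2·(≡3), b=23^1·(≡3) mod 23; (3|23)=+1, (3|23)=+1; (−1)^{2·1·11}·(+1)^1·(+1)^2 = +1.
v=2: v_2(a)=-14, v_2(b)=7; units ≡ 7, 7 (mod 8); ε·ε+αω+βω = 1·1+-14·0+7·0 ≡ 1  ⇒  (a,b)_2 = -1.
v=19: a=19^3·(≡12), b=19^-1·(≡4) mod 19; (12|19)=-1, (4|19)=+1; (−1)^{3·-1·9}·(-1)^-1·(+1)^3 = +1.
v=5: a=5^-1·(≡4), b=5^-1·(≡1) mod 5; (4|5)=+1, (1|5)=+1; (−1)^{-1·-1·2}·(+1)^-1·(+1)^-1 = +1.
v=17: a=17^2·(≡11), b=17^-2·(≡3) mod 17; (11|17)=-1, (3|17)=-1; (−1)^{2·-2·8}·(-1)^-2·(-1)^2 = +1.
v=43: a=43^3·(≡21), b=43^1·(≡25) mod 43; (21|43)=+1, (25|43)=+1; (−1)^{3·1·21}·(+1)^1·(+1)^3 = -1.
v=7: a=7^2·(≡5), b=7^-2·(≡6) mod 7; (5|7)=-1, (6|7)=-1; (−1)^{2·-2·3}·(-1)^-2·(-1)^2 = +1.
Ram(-379905, -75727730) = {2, 13, 43, ∞}; no ℚ_2-point on the conic.

[2, 13, 43, inf]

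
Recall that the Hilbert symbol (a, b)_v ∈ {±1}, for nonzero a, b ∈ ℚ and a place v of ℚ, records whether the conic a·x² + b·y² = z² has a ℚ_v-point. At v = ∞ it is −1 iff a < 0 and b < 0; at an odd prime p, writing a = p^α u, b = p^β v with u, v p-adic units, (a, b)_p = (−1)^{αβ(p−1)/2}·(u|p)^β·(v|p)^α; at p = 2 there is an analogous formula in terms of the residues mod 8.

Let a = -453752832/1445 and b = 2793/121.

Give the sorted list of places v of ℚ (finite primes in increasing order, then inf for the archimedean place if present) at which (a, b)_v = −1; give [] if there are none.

[3, 5, 19, 23]

Mod squares: a ≡ -13110, b ≡ 57. Check v ∈ {∞, 2, 3, 5, 7, 11, 13, 17, 19, 23}.
v=23: a=23^1·(≡22), b=23^0·(≡17) mod 23; (22|23)=-1, (17|23)=-1; (−1)^{1·0·11}·(-1)^0·(-1)^1 = -1.
v=19: a=19^1·(≡18), b=19^1·(≡2) mod 19; (18|19)=-1, (2|19)=-1; (−1)^{1·1·9}·(-1)^1·(-1)^1 = -1.
v=11: a=11^0·(≡7), b=11^-2·(≡10) mod 11; (7|11)=-1, (10|11)=-1; (−1)^{0·-2·5}·(-1)^-2·(-1)^0 = +1.
v=5: a=5^-1·(≡2), b=5^0·(≡3) mod 5; (2|5)=-1, (3|5)=-1; (−1)^{-1·0·2}·(-1)^0·(-1)^-1 = -1.
v=2: v_2(a)=11, v_2(b)=0; units ≡ 5, 1 (mod 8); ε·ε+αω+βω = 0·0+11·0+0·1 ≡ 0  ⇒  (a,b)_2 = +1.
v=3: a=3^1·(≡1), b=3^1·(≡1) mod 3; (1|3)=+1, (1|3)=+1; (−1)^{1·1·1}·(+1)^1·(+1)^1 = -1.
v=13: a=13^2·(≡7), b=13^0·(≡6) mod 13; (7|13)=-1, (6|13)=-1; (−1)^{2·0·6}·(-1)^0·(-1)^2 = +1.
v=∞: -13110 < 0 and 57 > 0  ⇒  (a,b)_∞ = +1.
v=17: a=17^-2·(≡10), b=17^0·(≡11) mod 17; (10|17)=-1, (11|17)=-1; (−1)^{-2·0·8}·(-1)^0·(-1)^-2 = +1.
v=7: a=7^0·(≡2), b=7^2·(≡4) mod 7; (2|7)=+1, (4|7)=+1; (−1)^{0·2·3}·(+1)^2·(+1)^0 = +1.
|Ram(-13110, 57)| = 4, even; anisotropic at {3, 5, 19, 23}.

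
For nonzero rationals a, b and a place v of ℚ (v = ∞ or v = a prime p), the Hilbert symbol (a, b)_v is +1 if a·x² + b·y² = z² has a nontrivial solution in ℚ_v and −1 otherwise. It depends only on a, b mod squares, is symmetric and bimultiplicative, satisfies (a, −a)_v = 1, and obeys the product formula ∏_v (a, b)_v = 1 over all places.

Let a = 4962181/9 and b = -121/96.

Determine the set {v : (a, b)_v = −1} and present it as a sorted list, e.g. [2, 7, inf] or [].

(a, b) ≡ (101269, -6) mod (ℚ^×)²; places V = {2, 3, 7, 11, 17, 23, 37, ∞}.
(a,b)_37: α=1, u≡11; β=0, v≡13 (mod 37); (11|37)=+1, (13|37)=-1; sign (−1)^0·+1^0·-1^1 = -1.
(a,b)_11: α=0, u≡9; β=2, v≡4 (mod 11); (9|11)=+1, (4|11)=+1; sign (−1)^0·+1^2·+1^0 = +1.
(a,b)_∞: sgn(101269)=+, sgn(-6)=−, so +1.
(a,b)_17: α=1, u≡6; β=0, v≡6 (mod 17); (6|17)=-1, (6|17)=-1; sign (−1)^0·-1^0·-1^1 = -1.
(a,b)_2: α=0, β=-5; u≡5, v≡5 (mod 8); ε(u)ε(v)=0·0, αω(v)=0·1, βω(u)=-5·1; sum ≡ 1  ⇒  -1.
(a,b)_3: α=-2, u≡1; β=-1, v≡1 (mod 3); (1|3)=+1, (1|3)=+1; sign (−1)^0·+1^-1·+1^-2 = +1.
(a,b)_7: α=3, u≡6; β=0, v≡1 (mod 7); (6|7)=-1, (1|7)=+1; sign (−1)^0·-1^0·+1^3 = +1.
(a,b)_23: α=1, u≡11; β=0, v≡10 (mod 23); (11|23)=-1, (10|23)=-1; sign (−1)^0·-1^0·-1^1 = -1.
Ram(101269, -6) = {2, 17, 23, 37}; no ℚ_2-point on the conic.

[2, 17, 23, 37]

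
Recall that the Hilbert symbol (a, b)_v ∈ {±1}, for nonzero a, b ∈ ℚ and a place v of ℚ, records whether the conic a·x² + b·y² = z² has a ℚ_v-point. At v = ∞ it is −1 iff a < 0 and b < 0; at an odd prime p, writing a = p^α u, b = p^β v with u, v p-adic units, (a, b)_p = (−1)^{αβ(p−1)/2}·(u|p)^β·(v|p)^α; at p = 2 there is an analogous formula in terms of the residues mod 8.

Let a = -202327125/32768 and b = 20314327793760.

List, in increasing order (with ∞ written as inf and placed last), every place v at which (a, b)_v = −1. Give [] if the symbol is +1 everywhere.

(a, b) ≡ (-2730, 390) mod (ℚ^×)²; places V = {2, 3, 5, 7, 11, 13, 19, ∞}.
(a,b)_2: α=-15, β=5; u≡3, v≡3 (mod 8); ε(u)ε(v)=1·1, αω(v)=-15·1, βω(u)=5·1; sum ≡ 1  ⇒  -1.
(a,b)_11: α=2, u≡4; β=2, v≡9 (mod 11); (4|11)=+1, (9|11)=+1; sign (−1)^0·+1^2·+1^2 = +1.
(a,b)_7: α=3, u≡1; β=2, v≡6 (mod 7); (1|7)=+1, (6|7)=-1; sign (−1)^0·+1^2·-1^3 = -1.
(a,b)_19: α=0, u≡11; β=2, v≡8 (mod 19); (11|19)=+1, (8|19)=-1; sign (−1)^0·+1^2·-1^0 = +1.
(a,b)_∞: sgn(-2730)=−, sgn(390)=+, so +1.
(a,b)_5: α=3, u≡1; β=1, v≡2 (mod 5); (1|5)=+1, (2|5)=-1; sign (−1)^0·+1^1·-1^3 = -1.
(a,b)_3: α=1, u≡2; β=3, v≡1 (mod 3); (2|3)=-1, (1|3)=+1; sign (−1)^1·-1^3·+1^1 = +1.
(a,b)_13: α=1, u≡5; β=3, v≡1 (mod 13); (5|13)=-1, (1|13)=+1; sign (−1)^0·-1^3·+1^1 = -1.
Ram(-2730, 390) = {2, 5, 7, 13}; no ℚ_2-point on the conic.

[2, 5, 7, 13]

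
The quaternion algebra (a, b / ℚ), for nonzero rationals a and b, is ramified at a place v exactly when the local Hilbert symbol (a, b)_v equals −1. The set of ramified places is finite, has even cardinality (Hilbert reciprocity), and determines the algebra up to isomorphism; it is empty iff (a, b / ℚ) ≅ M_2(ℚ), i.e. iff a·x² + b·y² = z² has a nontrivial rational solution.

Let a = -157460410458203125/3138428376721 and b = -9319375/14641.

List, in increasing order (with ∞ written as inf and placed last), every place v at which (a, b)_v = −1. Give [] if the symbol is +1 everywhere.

[13, inf]

(a, b) ≡ (-37, -14911) mod (ℚ^×)²; places V = {2, 5, 7, 11, 13, 31, 37, ∞}.
(a,b)_7: α=2, u≡6; β=0, v≡3 (mod 7); (6|7)=-1, (3|7)=-1; sign (−1)^0·-1^0·-1^2 = +1.
(a,b)_37: α=3, u≡36; β=1, v≡25 (mod 37); (36|37)=+1, (25|37)=+1; sign (−1)^0·+1^1·+1^3 = +1.
(a,b)_13: α=2, u≡11; β=1, v≡12 (mod 13); (11|13)=-1, (12|13)=+1; sign (−1)^0·-1^1·+1^2 = -1.
(a,b)_2: α=0, β=0; u≡3, v≡1 (mod 8); ε(u)ε(v)=1·0, αω(v)=0·0, βω(u)=0·1; sum ≡ 0  ⇒  +1.
(a,b)_∞: sgn(-37)=−, sgn(-14911)=−, so -1.
(a,b)_31: α=2, u≡14; β=1, v≡29 (mod 31); (14|31)=+1, (29|31)=-1; sign (−1)^0·+1^1·-1^2 = +1.
(a,b)_5: α=8, u≡2; β=4, v≡4 (mod 5); (2|5)=-1, (4|5)=+1; sign (−1)^0·-1^4·+1^8 = +1.
(a,b)_11: α=-12, u≡2; β=-4, v≡1 (mod 11); (2|11)=-1, (1|11)=+1; sign (−1)^0·-1^-4·+1^-12 = +1.
(-37, -14911 / ℚ) ramifies at {13, ∞}: a division algebra.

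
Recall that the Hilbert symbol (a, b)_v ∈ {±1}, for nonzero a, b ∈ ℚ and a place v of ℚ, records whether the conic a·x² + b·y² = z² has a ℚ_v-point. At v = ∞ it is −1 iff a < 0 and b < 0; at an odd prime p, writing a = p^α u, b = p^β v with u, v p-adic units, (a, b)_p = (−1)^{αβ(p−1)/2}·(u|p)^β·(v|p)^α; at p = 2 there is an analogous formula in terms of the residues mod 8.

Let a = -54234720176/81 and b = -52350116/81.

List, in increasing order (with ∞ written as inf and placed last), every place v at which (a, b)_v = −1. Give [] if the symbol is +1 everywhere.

(a, b) ≡ (-299, -77441) mod (ℚ^×)²; places V = {2, 3, 7, 13, 23, 37, ∞}.
(a,b)_23: α=1, u≡22; β=1, v≡22 (mod 23); (22|23)=-1, (22|23)=-1; sign (−1)^1·-1^1·-1^1 = -1.
(a,b)_7: α=2, u≡4; β=1, v≡4 (mod 7); (4|7)=+1, (4|7)=+1; sign (−1)^0·+1^1·+1^2 = +1.
(a,b)_2: α=4, β=2; u≡5, v≡7 (mod 8); ε(u)ε(v)=0·1, αω(v)=4·0, βω(u)=2·1; sum ≡ 0  ⇒  +1.
(a,b)_∞: sgn(-299)=−, sgn(-77441)=−, so -1.
(a,b)_37: α=2, u≡11; β=1, v≡7 (mod 37); (11|37)=+1, (7|37)=+1; sign (−1)^0·+1^1·+1^2 = +1.
(a,b)_13: α=3, u≡3; β=3, v≡9 (mod 13); (3|13)=+1, (9|13)=+1; sign (−1)^0·+1^3·+1^3 = +1.
(a,b)_3: α=-4, u≡1; β=-4, v≡1 (mod 3); (1|3)=+1, (1|3)=+1; sign (−1)^0·+1^-4·+1^-4 = +1.
(-299, -77441 / ℚ) ramifies at {23, ∞}: a division algebra.

[23, inf]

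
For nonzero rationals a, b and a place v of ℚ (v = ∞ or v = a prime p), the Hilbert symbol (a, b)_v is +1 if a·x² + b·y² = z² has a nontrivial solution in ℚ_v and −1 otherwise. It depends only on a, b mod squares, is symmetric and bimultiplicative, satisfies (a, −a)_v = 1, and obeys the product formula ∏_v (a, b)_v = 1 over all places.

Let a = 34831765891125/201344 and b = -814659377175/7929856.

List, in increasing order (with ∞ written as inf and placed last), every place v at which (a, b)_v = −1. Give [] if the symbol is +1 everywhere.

Mod squares: a ≡ 130, b ≡ -7. Check v ∈ {∞, 2, 3, 5, 7, 11, 13, 19}.
v=11: a=11^-2·(≡9), b=11^-2·(≡3) mod 11; (9|11)=+1, (3|11)=+1; (−1)^{-2·-2·5}·(+1)^-2·(+1)^-2 = +1.
v=13: a=13^-1·(≡12), b=13^0·(≡7) mod 13; (12|13)=+1, (7|13)=-1; (−1)^{-1·0·6}·(+1)^0·(-1)^-1 = -1.
v=2: v_2(a)=-7, v_2(b)=-16; units ≡ 1, 1 (mod 8); ε·ε+αω+βω = 0·0+-7·0+-16·0 ≡ 0  ⇒  (a,b)_2 = +1.
v=7: a=7^6·(≡2), b=7^3·(≡5) mod 7; (2|7)=+1, (5|7)=-1; (−1)^{6·3·3}·(+1)^3·(-1)^6 = +1.
v=5: a=5^3·(≡1), b=5^2·(≡3) mod 5; (1|5)=+1, (3|5)=-1; (−1)^{3·2·2}·(+1)^2·(-1)^3 = -1.
v=∞: 130 > 0 and -7 < 0  ⇒  (a,b)_∞ = +1.
v=19: a=19^2·(≡9), b=19^4·(≡14) mod 19; (9|19)=+1, (14|19)=-1; (−1)^{2·4·9}·(+1)^4·(-1)^2 = +1.
v=3: a=3^8·(≡1), b=3^6·(≡2) mod 3; (1|3)=+1, (2|3)=-1; (−1)^{8·6·1}·(+1)^6·(-1)^8 = +1.
Ram(130, -7) = {5, 13}; no ℚ_5-point on the conic.

[5, 13]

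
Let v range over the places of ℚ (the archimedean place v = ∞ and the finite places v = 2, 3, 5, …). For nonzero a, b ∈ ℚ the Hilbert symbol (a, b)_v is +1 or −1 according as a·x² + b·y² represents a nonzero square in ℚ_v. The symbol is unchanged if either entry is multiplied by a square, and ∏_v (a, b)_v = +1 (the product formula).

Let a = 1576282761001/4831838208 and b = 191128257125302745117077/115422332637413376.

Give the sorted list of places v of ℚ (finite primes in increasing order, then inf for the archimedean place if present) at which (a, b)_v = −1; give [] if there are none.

Mod squares: a ≡ 2, b ≡ 13. Check v ∈ {∞, 2, 3, 13, 17, 19, 23}.
v=23: a=23^2·(≡9), b=23^4·(≡13) mod 23; (9|23)=+1, (13|23)=+1; (−1)^{2·4·11}·(+1)^4·(+1)^2 = +1.
v=19: a=19^2·(≡14), b=19^4·(≡14) mod 19; (14|19)=-1, (14|19)=-1; (−1)^{2·4·9}·(-1)^4·(-1)^2 = +1.
v=13: a=13^4·(≡5), b=13^7·(≡3) mod 13; (5|13)=-1, (3|13)=+1; (−1)^{4·7·6}·(-1)^7·(+1)^4 = -1.
v=∞: 2 > 0 and 13 > 0  ⇒  (a,b)_∞ = +1.
v=17: a=17^2·(≡9), b=17^4·(≡1) mod 17; (9|17)=+1, (1|17)=+1; (−1)^{2·4·8}·(+1)^4·(+1)^2 = +1.
v=3: a=3^-2·(≡2), b=3^-8·(≡1) mod 3; (2|3)=-1, (1|3)=+1; (−1)^{-2·-8·1}·(-1)^-8·(+1)^-2 = +1.
v=2: v_2(a)=-29, v_2(b)=-44; units ≡ 1, 5 (mod 8); ε·ε+αω+βω = 0·0+-29·1+-44·0 ≡ 1  ⇒  (a,b)_2 = -1.
Ram(2, 13) = {2, 13}; no ℚ_2-point on the conic.

[2, 13]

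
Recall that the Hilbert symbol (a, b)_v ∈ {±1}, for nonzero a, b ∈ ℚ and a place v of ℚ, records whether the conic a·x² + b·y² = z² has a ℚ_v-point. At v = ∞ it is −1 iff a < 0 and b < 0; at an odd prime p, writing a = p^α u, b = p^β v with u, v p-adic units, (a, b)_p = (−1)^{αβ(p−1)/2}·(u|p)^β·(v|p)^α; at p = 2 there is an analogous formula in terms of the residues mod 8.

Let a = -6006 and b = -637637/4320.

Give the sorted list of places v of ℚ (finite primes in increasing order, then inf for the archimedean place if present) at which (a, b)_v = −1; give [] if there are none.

[7, inf]

Mod squares: a ≡ -6006, b ≡ -2310. Check v ∈ {∞, 2, 3, 5, 7, 11, 13}.
v=∞: -6006 < 0 and -2310 < 0  ⇒  (a,b)_∞ = -1.
v=5: a=5^0·(≡4), b=5^-1·(≡2) mod 5; (4|5)=+1, (2|5)=-1; (−1)^{0·-1·2}·(+1)^-1·(-1)^0 = +1.
v=3: a=3^1·(≡2), b=3^-3·(≡1) mod 3; (2|3)=-1, (1|3)=+1; (−1)^{1·-3·1}·(-1)^-3·(+1)^1 = +1.
v=13: a=13^1·(≡6), b=13^2·(≡9) mod 13; (6|13)=-1, (9|13)=+1; (−1)^{1·2·6}·(-1)^2·(+1)^1 = +1.
v=2: v_2(a)=1, v_2(b)=-5; units ≡ 5, 5 (mod 8); ε·ε+αω+βω = 0·0+1·1+-5·1 ≡ 0  ⇒  (a,b)_2 = +1.
v=11: a=11^1·(≡4), b=11^1·(≡10) mod 11; (4|11)=+1, (10|11)=-1; (−1)^{1·1·5}·(+1)^1·(-1)^1 = +1.
v=7: a=7^1·(≡3), b=7^3·(≡3) mod 7; (3|7)=-1, (3|7)=-1; (−1)^{1·3·3}·(-1)^3·(-1)^1 = -1.
(-6006, -2310 / ℚ) ramifies at {7, ∞}: a division algebra.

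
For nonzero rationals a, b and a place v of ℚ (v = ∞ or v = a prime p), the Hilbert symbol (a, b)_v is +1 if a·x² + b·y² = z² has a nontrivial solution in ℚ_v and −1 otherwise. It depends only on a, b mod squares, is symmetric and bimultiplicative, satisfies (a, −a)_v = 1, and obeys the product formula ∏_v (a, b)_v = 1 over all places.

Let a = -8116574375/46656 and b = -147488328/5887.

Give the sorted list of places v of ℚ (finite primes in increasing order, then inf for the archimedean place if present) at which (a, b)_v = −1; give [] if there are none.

Mod squares: a ≡ -265031, b ≡ -169694. Check v ∈ {∞, 2, 3, 5, 7, 13, 17, 19, 23, 29, 31, 37}.
v=3: a=3^-6·(≡1), b=3^2·(≡1) mod 3; (1|3)=+1, (1|3)=+1; (−1)^{-6·2·1}·(+1)^2·(+1)^-6 = +1.
v=37: a=37^1·(≡17), b=37^0·(≡9) mod 37; (17|37)=-1, (9|37)=+1; (−1)^{1·0·18}·(-1)^0·(+1)^1 = +1.
v=17: a=17^0·(≡16), b=17^1·(≡6) mod 17; (16|17)=+1, (6|17)=-1; (−1)^{0·1·8}·(+1)^1·(-1)^0 = +1.
v=5: a=5^4·(≡1), b=5^0·(≡1) mod 5; (1|5)=+1, (1|5)=+1; (−1)^{4·0·2}·(+1)^0·(+1)^4 = +1.
v=2: v_2(a)=-6, v_2(b)=3; units ≡ 1, 1 (mod 8); ε·ε+αω+βω = 0·0+-6·0+3·0 ≡ 0  ⇒  (a,b)_2 = +1.
v=31: a=31^0·(≡5), b=31^1·(≡29) mod 31; (5|31)=+1, (29|31)=-1; (−1)^{0·1·15}·(+1)^1·(-1)^0 = +1.
v=∞: -265031 < 0 and -169694 < 0  ⇒  (a,b)_∞ = -1.
v=29: a=29^1·(≡24), b=29^-2·(≡19) mod 29; (24|29)=+1, (19|29)=-1; (−1)^{1·-2·14}·(+1)^-2·(-1)^1 = -1.
v=7: a=7^2·(≡6), b=7^-1·(≡6) mod 7; (6|7)=-1, (6|7)=-1; (−1)^{2·-1·3}·(-1)^-1·(-1)^2 = -1.
v=19: a=19^1·(≡6), b=19^0·(≡10) mod 19; (6|19)=+1, (10|19)=-1; (−1)^{1·0·9}·(+1)^0·(-1)^1 = -1.
v=23: a=23^0·(≡21), b=23^1·(≡21) mod 23; (21|23)=-1, (21|23)=-1; (−1)^{0·1·11}·(-1)^1·(-1)^0 = -1.
v=13: a=13^1·(≡4), b=13^2·(≡11) mod 13; (4|13)=+1, (11|13)=-1; (−1)^{1·2·6}·(+1)^2·(-1)^1 = -1.
|Ram(-265031, -169694)| = 6, even; anisotropic at {7, 13, 19, 23, 29, ∞}.

[7, 13, 19, 23, 29, inf]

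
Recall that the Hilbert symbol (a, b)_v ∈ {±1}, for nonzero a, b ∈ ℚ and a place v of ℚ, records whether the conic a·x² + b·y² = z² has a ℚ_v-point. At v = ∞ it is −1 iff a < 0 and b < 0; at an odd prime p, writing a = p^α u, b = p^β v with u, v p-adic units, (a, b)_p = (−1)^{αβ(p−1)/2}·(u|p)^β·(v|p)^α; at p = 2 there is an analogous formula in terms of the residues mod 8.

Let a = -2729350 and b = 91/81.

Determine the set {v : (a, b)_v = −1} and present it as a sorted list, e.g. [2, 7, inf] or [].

(a, b) ≡ (-646, 91) mod (ℚ^×)²; places V = {2, 3, 5, 7, 13, 17, 19, ∞}.
(a,b)_2: α=1, β=0; u≡5, v≡3 (mod 8); ε(u)ε(v)=0·1, αω(v)=1·1, βω(u)=0·1; sum ≡ 1  ⇒  -1.
(a,b)_5: α=2, u≡1; β=0, v≡1 (mod 5); (1|5)=+1, (1|5)=+1; sign (−1)^0·+1^0·+1^2 = +1.
(a,b)_19: α=1, u≡9; β=0, v≡3 (mod 19); (9|19)=+1, (3|19)=-1; sign (−1)^0·+1^0·-1^1 = -1.
(a,b)_3: α=0, u≡2; β=-4, v≡1 (mod 3); (2|3)=-1, (1|3)=+1; sign (−1)^0·-1^-4·+1^0 = +1.
(a,b)_17: α=1, u≡15; β=0, v≡7 (mod 17); (15|17)=+1, (7|17)=-1; sign (−1)^0·+1^0·-1^1 = -1.
(a,b)_13: α=2, u≡9; β=1, v≡11 (mod 13); (9|13)=+1, (11|13)=-1; sign (−1)^0·+1^1·-1^2 = +1.
(a,b)_∞: sgn(-646)=−, sgn(91)=+, so +1.
(a,b)_7: α=0, u≡6; β=1, v≡5 (mod 7); (6|7)=-1, (5|7)=-1; sign (−1)^0·-1^1·-1^0 = -1.
|Ram(-646, 91)| = 4, even; anisotropic at {2, 7, 17, 19}.

[2, 7, 17, 19]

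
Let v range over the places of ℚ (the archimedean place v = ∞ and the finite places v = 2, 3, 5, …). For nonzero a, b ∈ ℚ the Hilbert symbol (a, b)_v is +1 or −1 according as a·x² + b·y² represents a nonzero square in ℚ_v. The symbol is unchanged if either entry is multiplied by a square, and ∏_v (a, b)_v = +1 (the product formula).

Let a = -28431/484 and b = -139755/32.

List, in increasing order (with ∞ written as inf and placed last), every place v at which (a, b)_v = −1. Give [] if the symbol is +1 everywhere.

[7, inf]

(a, b) ≡ (-39, -2310) mod (ℚ^×)²; places V = {2, 3, 5, 7, 11, 13, ∞}.
(a,b)_13: α=1, u≡12; β=0, v≡10 (mod 13); (12|13)=+1, (10|13)=+1; sign (−1)^0·+1^0·+1^1 = +1.
(a,b)_3: α=7, u≡2; β=1, v≡1 (mod 3); (2|3)=-1, (1|3)=+1; sign (−1)^1·-1^1·+1^7 = +1.
(a,b)_11: α=-2, u≡1; β=3, v≡6 (mod 11); (1|11)=+1, (6|11)=-1; sign (−1)^0·+1^3·-1^-2 = +1.
(a,b)_7: α=0, u≡3; β=1, v≡5 (mod 7); (3|7)=-1, (5|7)=-1; sign (−1)^0·-1^1·-1^0 = -1.
(a,b)_5: α=0, u≡1; β=1, v≡2 (mod 5); (1|5)=+1, (2|5)=-1; sign (−1)^0·+1^1·-1^0 = +1.
(a,b)_∞: sgn(-39)=−, sgn(-2310)=−, so -1.
(a,b)_2: α=-2, β=-5; u≡1, v≡5 (mod 8); ε(u)ε(v)=0·0, αω(v)=-2·1, βω(u)=-5·0; sum ≡ 0  ⇒  +1.
(-39, -2310 / ℚ) ramifies at {7, ∞}: a division algebra.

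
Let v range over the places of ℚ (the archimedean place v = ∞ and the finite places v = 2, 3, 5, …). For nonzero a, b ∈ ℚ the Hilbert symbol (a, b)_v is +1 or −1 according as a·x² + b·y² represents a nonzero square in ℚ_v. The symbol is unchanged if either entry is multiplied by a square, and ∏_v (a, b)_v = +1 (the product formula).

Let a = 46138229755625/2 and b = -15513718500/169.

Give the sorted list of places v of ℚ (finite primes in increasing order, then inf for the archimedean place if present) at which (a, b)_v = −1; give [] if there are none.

(a, b) ≡ (322, -665) mod (ℚ^×)²; places V = {2, 3, 5, 7, 13, 19, 23, ∞}.
(a,b)_23: α=3, u≡15; β=2, v≡8 (mod 23); (15|23)=-1, (8|23)=+1; sign (−1)^0·-1^2·+1^3 = +1.
(a,b)_2: α=-1, β=2; u≡1, v≡7 (mod 8); ε(u)ε(v)=0·1, αω(v)=-1·0, βω(u)=2·0; sum ≡ 0  ⇒  +1.
(a,b)_5: α=4, u≡2; β=3, v≡3 (mod 5); (2|5)=-1, (3|5)=-1; sign (−1)^0·-1^3·-1^4 = -1.
(a,b)_19: α=2, u≡18; β=1, v≡14 (mod 19); (18|19)=-1, (14|19)=-1; sign (−1)^0·-1^1·-1^2 = -1.
(a,b)_13: α=0, u≡10; β=-2, v≡6 (mod 13); (10|13)=+1, (6|13)=-1; sign (−1)^0·+1^-2·-1^0 = +1.
(a,b)_∞: sgn(322)=+, sgn(-665)=−, so +1.
(a,b)_3: α=0, u≡1; β=2, v≡1 (mod 3); (1|3)=+1, (1|3)=+1; sign (−1)^0·+1^2·+1^0 = +1.
(a,b)_7: α=5, u≡4; β=3, v≡6 (mod 7); (4|7)=+1, (6|7)=-1; sign (−1)^1·+1^3·-1^5 = +1.
(322, -665 / ℚ) ramifies at {5, 19}: a division algebra.

[5, 19]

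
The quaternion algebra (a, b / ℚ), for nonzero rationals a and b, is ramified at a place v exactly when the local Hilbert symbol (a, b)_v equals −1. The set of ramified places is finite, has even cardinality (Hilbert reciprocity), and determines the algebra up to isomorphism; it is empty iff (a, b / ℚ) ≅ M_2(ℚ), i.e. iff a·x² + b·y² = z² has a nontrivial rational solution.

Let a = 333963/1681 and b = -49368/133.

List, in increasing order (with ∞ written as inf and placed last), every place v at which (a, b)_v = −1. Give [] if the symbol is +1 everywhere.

[2, 7, 19, 31]

Mod squares: a ≡ 4123, b ≡ -13566. Check v ∈ {∞, 2, 3, 7, 11, 17, 19, 31, 41}.
v=19: a=19^1·(≡15), b=19^-1·(≡10) mod 19; (15|19)=-1, (10|19)=-1; (−1)^{1·-1·9}·(-1)^-1·(-1)^1 = -1.
v=17: a=17^0·(≡1), b=17^1·(≡16) mod 17; (1|17)=+1, (16|17)=+1; (−1)^{0·1·8}·(+1)^1·(+1)^0 = +1.
v=31: a=31^1·(≡20), b=31^0·(≡12) mod 31; (20|31)=+1, (12|31)=-1; (−1)^{1·0·15}·(+1)^0·(-1)^1 = -1.
v=11: a=11^0·(≡4), b=11^2·(≡10) mod 11; (4|11)=+1, (10|11)=-1; (−1)^{0·2·5}·(+1)^2·(-1)^0 = +1.
v=41: a=41^-2·(≡18), b=41^0·(≡16) mod 41; (18|41)=+1, (16|41)=+1; (−1)^{-2·0·20}·(+1)^0·(+1)^-2 = +1.
v=3: a=3^4·(≡1), b=3^1·(≡2) mod 3; (1|3)=+1, (2|3)=-1; (−1)^{4·1·1}·(+1)^1·(-1)^4 = +1.
v=∞: 4123 > 0 and -13566 < 0  ⇒  (a,b)_∞ = +1.
v=2: v_2(a)=0, v_2(b)=3; units ≡ 3, 1 (mod 8); ε·ε+αω+βω = 1·0+0·0+3·1 ≡ 1  ⇒  (a,b)_2 = -1.
v=7: a=7^1·(≡4), b=7^-1·(≡2) mod 7; (4|7)=+1, (2|7)=+1; (−1)^{1·-1·3}·(+1)^-1·(+1)^1 = -1.
(4123, -13566 / ℚ) ramifies at {2, 7, 19, 31}: a division algebra.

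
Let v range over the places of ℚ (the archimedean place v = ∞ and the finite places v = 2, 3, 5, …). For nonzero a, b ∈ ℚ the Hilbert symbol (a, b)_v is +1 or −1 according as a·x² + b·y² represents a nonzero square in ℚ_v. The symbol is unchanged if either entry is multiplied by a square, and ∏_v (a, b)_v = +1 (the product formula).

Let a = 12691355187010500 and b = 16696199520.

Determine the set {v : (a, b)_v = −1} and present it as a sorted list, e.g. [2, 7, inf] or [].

[7, 13]

Mod squares: a ≡ 2145, b ≡ 70. Check v ∈ {∞, 2, 3, 5, 7, 11, 13}.
v=∞: 2145 > 0 and 70 > 0  ⇒  (a,b)_∞ = +1.
v=7: a=7^2·(≡6), b=7^1·(≡5) mod 7; (6|7)=-1, (5|7)=-1; (−1)^{2·1·3}·(-1)^1·(-1)^2 = -1.
v=2: v_2(a)=2, v_2(b)=5; units ≡ 1, 3 (mod 8); ε·ε+αω+βω = 0·1+2·1+5·0 ≡ 0  ⇒  (a,b)_2 = +1.
v=5: a=5^3·(≡4), b=5^1·(≡4) mod 5; (4|5)=+1, (4|5)=+1; (−1)^{3·1·2}·(+1)^1·(+1)^3 = +1.
v=11: a=11^3·(≡6), b=11^2·(≡9) mod 11; (6|11)=-1, (9|11)=+1; (−1)^{3·2·5}·(-1)^2·(+1)^3 = +1.
v=3: a=3^11·(≡1), b=3^6·(≡1) mod 3; (1|3)=+1, (1|3)=+1; (−1)^{11·6·1}·(+1)^6·(+1)^11 = +1.
v=13: a=13^3·(≡9), b=13^2·(≡8) mod 13; (9|13)=+1, (8|13)=-1; (−1)^{3·2·6}·(+1)^2·(-1)^3 = -1.
Ram(2145, 70) = {7, 13}; no ℚ_7-point on the conic.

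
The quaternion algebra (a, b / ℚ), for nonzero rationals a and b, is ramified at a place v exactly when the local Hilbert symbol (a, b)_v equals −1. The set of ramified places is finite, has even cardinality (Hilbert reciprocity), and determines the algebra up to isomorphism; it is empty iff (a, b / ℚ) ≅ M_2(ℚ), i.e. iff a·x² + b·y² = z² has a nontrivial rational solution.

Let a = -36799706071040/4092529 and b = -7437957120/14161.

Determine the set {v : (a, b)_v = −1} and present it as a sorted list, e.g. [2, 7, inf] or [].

Mod squares: a ≡ -290, b ≡ -6670. Check v ∈ {∞, 2, 3, 5, 7, 11, 17, 23, 29}.
v=2: v_2(a)=15, v_2(b)=11; units ≡ 7, 1 (mod 8); ε·ε+αω+βω = 1·0+15·0+11·0 ≡ 0  ⇒  (a,b)_2 = +1.
v=17: a=17^-4·(≡1), b=17^-2·(≡12) mod 17; (1|17)=+1, (12|17)=-1; (−1)^{-4·-2·8}·(+1)^-2·(-1)^-4 = +1.
v=3: a=3^0·(≡1), b=3^2·(≡2) mod 3; (1|3)=+1, (2|3)=-1; (−1)^{0·2·1}·(+1)^2·(-1)^0 = +1.
v=7: a=7^-2·(≡1), b=7^-2·(≡4) mod 7; (1|7)=+1, (4|7)=+1; (−1)^{-2·-2·3}·(+1)^-2·(+1)^-2 = +1.
v=11: a=11^4·(≡2), b=11^2·(≡2) mod 11; (2|11)=-1, (2|11)=-1; (−1)^{4·2·5}·(-1)^2·(-1)^4 = +1.
v=23: a=23^2·(≡16), b=23^1·(≡8) mod 23; (16|23)=+1, (8|23)=+1; (−1)^{2·1·11}·(+1)^1·(+1)^2 = +1.
v=∞: -290 < 0 and -6670 < 0  ⇒  (a,b)_∞ = -1.
v=29: a=29^1·(≡15), b=29^1·(≡3) mod 29; (15|29)=-1, (3|29)=-1; (−1)^{1·1·14}·(-1)^1·(-1)^1 = +1.
v=5: a=5^1·(≡3), b=5^1·(≡1) mod 5; (3|5)=-1, (1|5)=+1; (−1)^{1·1·2}·(-1)^1·(+1)^1 = -1.
(-290, -6670 / ℚ) ramifies at {5, ∞}: a division algebra.

[5, inf]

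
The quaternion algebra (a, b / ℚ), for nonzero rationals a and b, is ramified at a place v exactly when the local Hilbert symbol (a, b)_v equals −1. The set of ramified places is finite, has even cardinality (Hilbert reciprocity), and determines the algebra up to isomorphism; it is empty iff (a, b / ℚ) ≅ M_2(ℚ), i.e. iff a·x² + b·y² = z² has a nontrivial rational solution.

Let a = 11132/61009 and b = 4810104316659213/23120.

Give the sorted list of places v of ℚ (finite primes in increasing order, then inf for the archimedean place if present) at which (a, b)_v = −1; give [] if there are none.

(a, b) ≡ (23, 338865) mod (ℚ^×)²; places V = {2, 3, 5, 11, 13, 17, 19, 23, 29, 41, ∞}.
(a,b)_∞: sgn(23)=+, sgn(338865)=+, so +1.
(a,b)_17: α=0, u≡5; β=-2, v≡15 (mod 17); (5|17)=-1, (15|17)=+1; sign (−1)^0·-1^-2·+1^0 = +1.
(a,b)_23: α=1, u≡16; β=2, v≡13 (mod 23); (16|23)=+1, (13|23)=+1; sign (−1)^0·+1^2·+1^1 = +1.
(a,b)_13: α=-2, u≡3; β=2, v≡8 (mod 13); (3|13)=+1, (8|13)=-1; sign (−1)^0·+1^2·-1^-2 = +1.
(a,b)_3: α=0, u≡2; β=9, v≡2 (mod 3); (2|3)=-1, (2|3)=-1; sign (−1)^0·-1^9·-1^0 = -1.
(a,b)_29: α=0, u≡13; β=1, v≡12 (mod 29); (13|29)=+1, (12|29)=-1; sign (−1)^0·+1^1·-1^0 = +1.
(a,b)_41: α=0, u≡21; β=1, v≡34 (mod 41); (21|41)=+1, (34|41)=-1; sign (−1)^0·+1^1·-1^0 = +1.
(a,b)_5: α=0, u≡3; β=-1, v≡2 (mod 5); (3|5)=-1, (2|5)=-1; sign (−1)^0·-1^-1·-1^0 = -1.
(a,b)_2: α=2, β=-4; u≡7, v≡1 (mod 8); ε(u)ε(v)=1·0, αω(v)=2·0, βω(u)=-4·0; sum ≡ 0  ⇒  +1.
(a,b)_19: α=-2, u≡1; β=1, v≡2 (mod 19); (1|19)=+1, (2|19)=-1; sign (−1)^0·+1^1·-1^-2 = +1.
(a,b)_11: α=2, u≡5; β=2, v≡2 (mod 11); (5|11)=+1, (2|11)=-1; sign (−1)^0·+1^2·-1^2 = +1.
(23, 338865 / ℚ) ramifies at {3, 5}: a division algebra.

[3, 5]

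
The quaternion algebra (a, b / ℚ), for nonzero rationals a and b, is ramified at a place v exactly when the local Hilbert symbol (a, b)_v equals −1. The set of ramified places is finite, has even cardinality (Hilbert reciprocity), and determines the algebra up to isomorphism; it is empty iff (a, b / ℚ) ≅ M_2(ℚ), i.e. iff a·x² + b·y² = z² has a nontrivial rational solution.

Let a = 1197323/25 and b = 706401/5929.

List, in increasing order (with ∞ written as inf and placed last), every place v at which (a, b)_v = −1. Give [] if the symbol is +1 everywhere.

(a, b) ≡ (1197323, 969) mod (ℚ^×)²; places V = {2, 3, 5, 7, 11, 17, 19, 29, 41, 53, ∞}.
(a,b)_3: α=0, u≡2; β=7, v≡2 (mod 3); (2|3)=-1, (2|3)=-1; sign (−1)^0·-1^7·-1^0 = -1.
(a,b)_41: α=1, u≡7; β=0, v≡30 (mod 41); (7|41)=-1, (30|41)=-1; sign (−1)^0·-1^0·-1^1 = -1.
(a,b)_11: α=0, u≡2; β=-2, v≡5 (mod 11); (2|11)=-1, (5|11)=+1; sign (−1)^0·-1^-2·+1^0 = +1.
(a,b)_7: α=0, u≡2; β=-2, v≡5 (mod 7); (2|7)=+1, (5|7)=-1; sign (−1)^0·+1^-2·-1^0 = +1.
(a,b)_19: α=1, u≡18; β=1, v≡15 (mod 19); (18|19)=-1, (15|19)=-1; sign (−1)^1·-1^1·-1^1 = -1.
(a,b)_∞: sgn(1197323)=+, sgn(969)=+, so +1.
(a,b)_29: α=1, u≡24; β=0, v≡26 (mod 29); (24|29)=+1, (26|29)=-1; sign (−1)^0·+1^0·-1^1 = -1.
(a,b)_53: α=1, u≡9; β=0, v≡43 (mod 53); (9|53)=+1, (43|53)=+1; sign (−1)^0·+1^0·+1^1 = +1.
(a,b)_5: α=-2, u≡3; β=0, v≡4 (mod 5); (3|5)=-1, (4|5)=+1; sign (−1)^0·-1^0·+1^-2 = +1.
(a,b)_2: α=0, β=0; u≡3, v≡1 (mod 8); ε(u)ε(v)=1·0, αω(v)=0·0, βω(u)=0·1; sum ≡ 0  ⇒  +1.
(a,b)_17: α=0, u≡8; β=1, v≡3 (mod 17); (8|17)=+1, (3|17)=-1; sign (−1)^0·+1^1·-1^0 = +1.
|Ram(1197323, 969)| = 4, even; anisotropic at {3, 19, 29, 41}.

[3, 19, 29, 41]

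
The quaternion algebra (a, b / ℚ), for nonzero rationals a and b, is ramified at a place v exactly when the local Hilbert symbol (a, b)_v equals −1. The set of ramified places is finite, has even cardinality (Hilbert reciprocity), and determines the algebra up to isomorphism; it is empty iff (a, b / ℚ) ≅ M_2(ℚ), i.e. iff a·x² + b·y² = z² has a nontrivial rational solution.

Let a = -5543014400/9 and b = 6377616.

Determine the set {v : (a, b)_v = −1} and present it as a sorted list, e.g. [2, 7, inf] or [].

Mod squares: a ≡ -54131, b ≡ 4921. Check v ∈ {∞, 2, 3, 5, 7, 11, 19, 37}.
v=5: a=5^2·(≡1), b=5^0·(≡1) mod 5; (1|5)=+1, (1|5)=+1; (−1)^{2·0·2}·(+1)^0·(+1)^2 = +1.
v=7: a=7^1·(≡4), b=7^1·(≡3) mod 7; (4|7)=+1, (3|7)=-1; (−1)^{1·1·3}·(+1)^1·(-1)^1 = +1.
v=2: v_2(a)=12, v_2(b)=4; units ≡ 5, 1 (mod 8); ε·ε+αω+βω = 0·0+12·0+4·1 ≡ 0  ⇒  (a,b)_2 = +1.
v=∞: -54131 < 0 and 4921 > 0  ⇒  (a,b)_∞ = +1.
v=19: a=19^1·(≡1), b=19^1·(≡10) mod 19; (1|19)=+1, (10|19)=-1; (−1)^{1·1·9}·(+1)^1·(-1)^1 = +1.
v=37: a=37^1·(≡15), b=37^1·(≡22) mod 37; (15|37)=-1, (22|37)=-1; (−1)^{1·1·18}·(-1)^1·(-1)^1 = +1.
v=11: a=11^1·(≡2), b=11^0·(≡3) mod 11; (2|11)=-1, (3|11)=+1; (−1)^{1·0·5}·(-1)^0·(+1)^1 = +1.
v=3: a=3^-2·(≡1), b=3^4·(≡1) mod 3; (1|3)=+1, (1|3)=+1; (−1)^{-2·4·1}·(+1)^4·(+1)^-2 = +1.
Every local symbol is +1, so the conic -54131·x² + 4921·y² = z² has ℚ_v-points for all v and hence a ℚ-point; (a, b / ℚ) ≅ M_2(ℚ).

[]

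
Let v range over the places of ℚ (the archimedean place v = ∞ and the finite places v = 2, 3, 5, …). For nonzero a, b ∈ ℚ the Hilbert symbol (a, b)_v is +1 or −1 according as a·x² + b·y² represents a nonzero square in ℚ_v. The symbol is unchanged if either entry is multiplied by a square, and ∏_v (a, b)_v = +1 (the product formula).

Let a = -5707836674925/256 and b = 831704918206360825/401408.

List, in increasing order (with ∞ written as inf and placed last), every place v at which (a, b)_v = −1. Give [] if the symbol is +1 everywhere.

(a, b) ≡ (-357, 7106) mod (ℚ^×)²; places V = {2, 3, 5, 7, 11, 17, 19, ∞}.
(a,b)_7: α=1, u≡6; β=-2, v≡2 (mod 7); (6|7)=-1, (2|7)=+1; sign (−1)^0·-1^-2·+1^1 = +1.
(a,b)_5: α=2, u≡3; β=2, v≡1 (mod 5); (3|5)=-1, (1|5)=+1; sign (−1)^0·-1^2·+1^2 = +1.
(a,b)_19: α=2, u≡9; β=3, v≡13 (mod 19); (9|19)=+1, (13|19)=-1; sign (−1)^0·+1^3·-1^2 = +1.
(a,b)_17: α=1, u≡13; β=1, v≡5 (mod 17); (13|17)=+1, (5|17)=-1; sign (−1)^0·+1^1·-1^1 = -1.
(a,b)_2: α=-8, β=-13; u≡3, v≡1 (mod 8); ε(u)ε(v)=1·0, αω(v)=-8·0, βω(u)=-13·1; sum ≡ 1  ⇒  -1.
(a,b)_11: α=6, u≡10; β=11, v≡6 (mod 11); (10|11)=-1, (6|11)=-1; sign (−1)^0·-1^11·-1^6 = -1.
(a,b)_∞: sgn(-357)=−, sgn(7106)=+, so +1.
(a,b)_3: α=1, u≡1; β=0, v≡2 (mod 3); (1|3)=+1, (2|3)=-1; sign (−1)^0·+1^0·-1^1 = -1.
|Ram(-357, 7106)| = 4, even; anisotropic at {2, 3, 11, 17}.

[2, 3, 11, 17]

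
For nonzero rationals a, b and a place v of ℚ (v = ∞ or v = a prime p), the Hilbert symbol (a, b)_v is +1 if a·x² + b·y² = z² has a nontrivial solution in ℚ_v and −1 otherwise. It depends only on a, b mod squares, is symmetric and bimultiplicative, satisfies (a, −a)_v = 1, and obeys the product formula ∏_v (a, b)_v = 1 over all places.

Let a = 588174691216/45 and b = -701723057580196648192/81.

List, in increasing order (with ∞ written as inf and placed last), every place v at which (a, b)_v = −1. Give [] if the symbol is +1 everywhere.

Mod squares: a ≡ 756245, b ≡ -493. Check v ∈ {∞, 2, 3, 5, 7, 17, 29, 31, 41}.
v=41: a=41^1·(≡37), b=41^2·(≡10) mod 41; (37|41)=+1, (10|41)=+1; (−1)^{1·2·20}·(+1)^2·(+1)^1 = +1.
v=7: a=7^1·(≡2), b=7^2·(≡4) mod 7; (2|7)=+1, (4|7)=+1; (−1)^{1·2·3}·(+1)^2·(+1)^1 = +1.
v=29: a=29^2·(≡15), b=29^3·(≡12) mod 29; (15|29)=-1, (12|29)=-1; (−1)^{2·3·14}·(-1)^3·(-1)^2 = -1.
v=5: a=5^-1·(≡4), b=5^0·(≡3) mod 5; (4|5)=+1, (3|5)=-1; (−1)^{-1·0·2}·(+1)^0·(-1)^-1 = -1.
v=31: a=31^1·(≡26), b=31^2·(≡12) mod 31; (26|31)=-1, (12|31)=-1; (−1)^{1·2·15}·(-1)^2·(-1)^1 = -1.
v=17: a=17^3·(≡8), b=17^5·(≡14) mod 17; (8|17)=+1, (14|17)=-1; (−1)^{3·5·8}·(+1)^5·(-1)^3 = -1.
v=2: v_2(a)=4, v_2(b)=8; units ≡ 5, 3 (mod 8); ε·ε+αω+βω = 0·1+4·1+8·1 ≡ 0  ⇒  (a,b)_2 = +1.
v=∞: 756245 > 0 and -493 < 0  ⇒  (a,b)_∞ = +1.
v=3: a=3^-2·(≡2), b=3^-4·(≡2) mod 3; (2|3)=-1, (2|3)=-1; (−1)^{-2·-4·1}·(-1)^-4·(-1)^-2 = +1.
Ram(756245, -493) = {5, 17, 29, 31}; no ℚ_5-point on the conic.

[5, 17, 29, 31]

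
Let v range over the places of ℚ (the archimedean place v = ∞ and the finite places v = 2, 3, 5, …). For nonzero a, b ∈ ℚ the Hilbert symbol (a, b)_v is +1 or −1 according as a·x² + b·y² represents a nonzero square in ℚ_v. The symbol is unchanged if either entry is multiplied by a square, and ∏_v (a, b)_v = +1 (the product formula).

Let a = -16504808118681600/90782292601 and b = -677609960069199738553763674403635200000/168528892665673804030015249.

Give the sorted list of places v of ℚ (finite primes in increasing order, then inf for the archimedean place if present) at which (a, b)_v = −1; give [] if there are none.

(a, b) ≡ (-1, -5) mod (ℚ^×)²; places V = {2, 3, 5, 7, 11, 13, 17, 23, 41, 43, ∞}.
(a,b)_23: α=0, u≡11; β=4, v≡4 (mod 23); (11|23)=-1, (4|23)=+1; sign (−1)^0·-1^4·+1^0 = +1.
(a,b)_3: α=4, u≡2; β=6, v≡1 (mod 3); (2|3)=-1, (1|3)=+1; sign (−1)^0·-1^6·+1^4 = +1.
(a,b)_13: α=-2, u≡9; β=-6, v≡6 (mod 13); (9|13)=+1, (6|13)=-1; sign (−1)^0·+1^-6·-1^-2 = +1.
(a,b)_7: α=-4, u≡5; β=-8, v≡1 (mod 7); (5|7)=-1, (1|7)=+1; sign (−1)^0·-1^-8·+1^-4 = +1.
(a,b)_5: α=2, u≡1; β=5, v≡4 (mod 5); (1|5)=+1, (4|5)=+1; sign (−1)^0·+1^5·+1^2 = +1.
(a,b)_43: α=-2, u≡3; β=-4, v≡10 (mod 43); (3|43)=-1, (10|43)=+1; sign (−1)^0·-1^-4·+1^-2 = +1.
(a,b)_∞: sgn(-1)=−, sgn(-5)=−, so -1.
(a,b)_11: α=-2, u≡8; β=-6, v≡2 (mod 11); (8|11)=-1, (2|11)=-1; sign (−1)^0·-1^-6·-1^-2 = +1.
(a,b)_41: α=2, u≡33; β=4, v≡31 (mod 41); (33|41)=+1, (31|41)=+1; sign (−1)^0·+1^4·+1^2 = +1.
(a,b)_17: α=2, u≡15; β=4, v≡5 (mod 17); (15|17)=+1, (5|17)=-1; sign (−1)^0·+1^4·-1^2 = +1.
(a,b)_2: α=24, β=52; u≡7, v≡3 (mod 8); ε(u)ε(v)=1·1, αω(v)=24·1, βω(u)=52·0; sum ≡ 1  ⇒  -1.
|Ram(-1, -5)| = 2, even; anisotropic at {2, ∞}.

[2, inf]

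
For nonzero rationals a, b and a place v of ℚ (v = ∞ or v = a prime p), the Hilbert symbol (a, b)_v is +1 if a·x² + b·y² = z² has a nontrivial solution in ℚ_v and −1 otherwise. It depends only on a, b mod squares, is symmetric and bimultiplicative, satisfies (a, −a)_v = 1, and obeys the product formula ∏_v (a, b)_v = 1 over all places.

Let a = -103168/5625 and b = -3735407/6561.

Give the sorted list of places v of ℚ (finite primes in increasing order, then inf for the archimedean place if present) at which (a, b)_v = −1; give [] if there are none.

[23, inf]

(a, b) ≡ (-403, -23) mod (ℚ^×)²; places V = {2, 3, 5, 13, 23, 31, ∞}.
(a,b)_3: α=-2, u≡2; β=-8, v≡1 (mod 3); (2|3)=-1, (1|3)=+1; sign (−1)^0·-1^-8·+1^-2 = +1.
(a,b)_23: α=0, u≡22; β=1, v≡22 (mod 23); (22|23)=-1, (22|23)=-1; sign (−1)^0·-1^1·-1^0 = -1.
(a,b)_31: α=1, u≡28; β=2, v≡18 (mod 31); (28|31)=+1, (18|31)=+1; sign (−1)^0·+1^2·+1^1 = +1.
(a,b)_13: α=1, u≡8; β=2, v≡4 (mod 13); (8|13)=-1, (4|13)=+1; sign (−1)^0·-1^2·+1^1 = +1.
(a,b)_∞: sgn(-403)=−, sgn(-23)=−, so -1.
(a,b)_2: α=8, β=0; u≡5, v≡1 (mod 8); ε(u)ε(v)=0·0, αω(v)=8·0, βω(u)=0·1; sum ≡ 0  ⇒  +1.
(a,b)_5: α=-4, u≡3; β=0, v≡3 (mod 5); (3|5)=-1, (3|5)=-1; sign (−1)^0·-1^0·-1^-4 = +1.
(-403, -23 / ℚ) ramifies at {23, ∞}: a division algebra.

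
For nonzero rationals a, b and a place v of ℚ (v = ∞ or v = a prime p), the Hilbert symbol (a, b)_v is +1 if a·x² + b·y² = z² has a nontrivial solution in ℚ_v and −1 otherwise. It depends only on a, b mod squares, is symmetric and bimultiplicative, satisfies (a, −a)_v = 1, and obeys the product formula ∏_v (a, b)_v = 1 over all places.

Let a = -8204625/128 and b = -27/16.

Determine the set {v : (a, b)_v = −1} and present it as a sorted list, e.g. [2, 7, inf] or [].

[2, 3, 5, 11, 17, inf]

Mod squares: a ≡ -72930, b ≡ -3. Check v ∈ {∞, 2, 3, 5, 11, 13, 17}.
v=∞: -72930 < 0 and -3 < 0  ⇒  (a,b)_∞ = -1.
v=13: a=13^1·(≡7), b=13^0·(≡4) mod 13; (7|13)=-1, (4|13)=+1; (−1)^{1·0·6}·(-1)^0·(+1)^1 = +1.
v=17: a=17^1·(≡10), b=17^0·(≡10) mod 17; (10|17)=-1, (10|17)=-1; (−1)^{1·0·8}·(-1)^0·(-1)^1 = -1.
v=5: a=5^3·(≡1), b=5^0·(≡3) mod 5; (1|5)=+1, (3|5)=-1; (−1)^{3·0·2}·(+1)^0·(-1)^3 = -1.
v=3: a=3^3·(≡2), b=3^3·(≡2) mod 3; (2|3)=-1, (2|3)=-1; (−1)^{3·3·1}·(-1)^3·(-1)^3 = -1.
v=11: a=11^1·(≡5), b=11^0·(≡10) mod 11; (5|11)=+1, (10|11)=-1; (−1)^{1·0·5}·(+1)^0·(-1)^1 = -1.
v=2: v_2(a)=-7, v_2(b)=-4; units ≡ 7, 5 (mod 8); ε·ε+αω+βω = 1·0+-7·1+-4·0 ≡ 1  ⇒  (a,b)_2 = -1.
(-72930, -3 / ℚ) ramifies at {2, 3, 5, 11, 17, ∞}: a division algebra.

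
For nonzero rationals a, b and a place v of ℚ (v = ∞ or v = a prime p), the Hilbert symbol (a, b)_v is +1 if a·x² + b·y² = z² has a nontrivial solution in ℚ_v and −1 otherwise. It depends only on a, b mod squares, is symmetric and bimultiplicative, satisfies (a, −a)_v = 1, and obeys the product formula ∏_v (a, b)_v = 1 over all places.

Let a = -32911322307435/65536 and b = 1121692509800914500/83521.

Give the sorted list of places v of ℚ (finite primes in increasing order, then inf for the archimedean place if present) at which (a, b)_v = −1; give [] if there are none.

(a, b) ≡ (-115, 18705) mod (ℚ^×)²; places V = {2, 3, 5, 11, 13, 17, 23, 29, 43, ∞}.
(a,b)_23: α=1, u≡3; β=2, v≡8 (mod 23); (3|23)=+1, (8|23)=+1; sign (−1)^0·+1^2·+1^1 = +1.
(a,b)_5: α=1, u≡3; β=3, v≡1 (mod 5); (3|5)=-1, (1|5)=+1; sign (−1)^0·-1^3·+1^1 = -1.
(a,b)_13: α=2, u≡11; β=0, v≡8 (mod 13); (11|13)=-1, (8|13)=-1; sign (−1)^0·-1^0·-1^2 = +1.
(a,b)_2: α=-16, β=2; u≡5, v≡1 (mod 8); ε(u)ε(v)=0·0, αω(v)=-16·0, βω(u)=2·1; sum ≡ 0  ⇒  +1.
(a,b)_17: α=0, u≡9; β=-4, v≡12 (mod 17); (9|17)=+1, (12|17)=-1; sign (−1)^0·+1^-4·-1^0 = +1.
(a,b)_43: α=2, u≡41; β=3, v≡12 (mod 43); (41|43)=+1, (12|43)=-1; sign (−1)^0·+1^3·-1^2 = +1.
(a,b)_3: α=2, u≡2; β=7, v≡1 (mod 3); (2|3)=-1, (1|3)=+1; sign (−1)^0·-1^7·+1^2 = -1.
(a,b)_11: α=2, u≡10; β=0, v≡1 (mod 11); (10|11)=-1, (1|11)=+1; sign (−1)^0·-1^0·+1^2 = +1.
(a,b)_29: α=2, u≡5; β=3, v≡28 (mod 29); (5|29)=+1, (28|29)=+1; sign (−1)^0·+1^3·+1^2 = +1.
(a,b)_∞: sgn(-115)=−, sgn(18705)=+, so +1.
(-115, 18705 / ℚ) ramifies at {3, 5}: a division algebra.

[3, 5]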